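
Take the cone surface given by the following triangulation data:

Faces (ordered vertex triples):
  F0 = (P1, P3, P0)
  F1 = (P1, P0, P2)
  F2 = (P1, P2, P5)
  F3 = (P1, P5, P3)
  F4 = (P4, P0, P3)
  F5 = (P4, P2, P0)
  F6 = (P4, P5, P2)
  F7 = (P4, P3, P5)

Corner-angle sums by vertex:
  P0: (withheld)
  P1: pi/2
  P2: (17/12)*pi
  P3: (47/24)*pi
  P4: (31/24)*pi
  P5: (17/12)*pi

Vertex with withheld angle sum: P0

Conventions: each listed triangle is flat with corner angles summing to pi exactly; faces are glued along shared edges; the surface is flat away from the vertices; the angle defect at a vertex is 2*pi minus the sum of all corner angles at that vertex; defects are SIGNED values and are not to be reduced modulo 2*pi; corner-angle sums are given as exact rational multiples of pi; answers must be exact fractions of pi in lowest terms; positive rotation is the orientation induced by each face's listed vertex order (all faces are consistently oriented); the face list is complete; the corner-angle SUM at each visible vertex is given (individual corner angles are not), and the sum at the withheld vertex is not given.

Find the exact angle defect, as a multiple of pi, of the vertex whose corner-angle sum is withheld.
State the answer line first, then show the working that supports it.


Answer: defect(P0) = (7/12)*pi

V = 6, E = 12, F = 8; chi = V - E + F = 2
Gauss-Bonnet: total defect = 2*pi*chi = 4*pi; visible defects sum to (41/12)*pi


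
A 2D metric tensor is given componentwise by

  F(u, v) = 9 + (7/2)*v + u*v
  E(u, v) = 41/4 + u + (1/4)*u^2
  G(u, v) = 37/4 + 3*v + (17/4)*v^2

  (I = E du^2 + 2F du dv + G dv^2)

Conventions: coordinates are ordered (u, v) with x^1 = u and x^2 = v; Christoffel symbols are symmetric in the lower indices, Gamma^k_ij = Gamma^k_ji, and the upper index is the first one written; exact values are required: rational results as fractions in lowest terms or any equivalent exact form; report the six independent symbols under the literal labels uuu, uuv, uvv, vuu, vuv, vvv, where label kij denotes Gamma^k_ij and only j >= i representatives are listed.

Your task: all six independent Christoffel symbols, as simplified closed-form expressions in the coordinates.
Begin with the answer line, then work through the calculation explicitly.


Answer: Gamma_uuu = (u*v^2 + 12*u*v + 37*u - 22*v^2 - 120*v + 74)/(u^2*v^2 + 12*u^2*v + 37*u^2 - 44*u*v^2 - 240*u*v + 148*u + 501*v^2 - 516*v + 221), Gamma_uuv = 0, Gamma_uvv = (24*u*v + 148*u - 528*v + 302)/(u^2*v^2 + 12*u^2*v + 37*u^2 - 44*u*v^2 - 240*u*v + 148*u + 501*v^2 - 516*v + 221), Gamma_vuu = (-6*u*v - 36*u + 136*v - 72)/(u^2*v^2 + 12*u^2*v + 37*u^2 - 44*u*v^2 - 240*u*v + 148*u + 501*v^2 - 516*v + 221), Gamma_vuv = 0, Gamma_vvv = (u^2*v + 6*u^2 - 44*u*v - 120*u + 501*v - 258)/(u^2*v^2 + 12*u^2*v + 37*u^2 - 44*u*v^2 - 240*u*v + 148*u + 501*v^2 - 516*v + 221)

E = 41/4 + u + (1/4)*u^2; F = 9 + (7/2)*v + u*v; G = 37/4 + 3*v + (17/4)*v^2
Gamma^k_ij = (1/2) g^{kl} (d_i g_jl + d_j g_il - d_l g_ij), with g^inv = (1/(EG-F^2)) [[G, -F], [-F, E]]
first partials: E_u = 1 + (1/2)*u, E_v = 0, F_u = v, F_v = 7/2 + u, G_u = 0, G_v = 3 + (17/2)*v
D = EG - F^2 = 221/16 - (129/4)*v + (37/4)*u + (501/16)*v^2 - 15*u*v + (37/16)*u^2 - (11/4)*u*v^2 + (3/4)*u^2*v + (1/16)*u^2*v^2
expanded: Gamma^u_uu = (G E_u - 2F F_u + F E_v)/(2D), Gamma^u_uv = (G E_v - F G_u)/(2D), Gamma^u_vv = (2G F_v - G G_u - F G_v)/(2D), Gamma^v_uu = (2E F_u - E E_v - F E_u)/(2D), Gamma^v_uv = (E G_u - F E_v)/(2D), Gamma^v_vv = (E G_v - 2F F_v + F G_u)/(2D); substitute and cancel common factors


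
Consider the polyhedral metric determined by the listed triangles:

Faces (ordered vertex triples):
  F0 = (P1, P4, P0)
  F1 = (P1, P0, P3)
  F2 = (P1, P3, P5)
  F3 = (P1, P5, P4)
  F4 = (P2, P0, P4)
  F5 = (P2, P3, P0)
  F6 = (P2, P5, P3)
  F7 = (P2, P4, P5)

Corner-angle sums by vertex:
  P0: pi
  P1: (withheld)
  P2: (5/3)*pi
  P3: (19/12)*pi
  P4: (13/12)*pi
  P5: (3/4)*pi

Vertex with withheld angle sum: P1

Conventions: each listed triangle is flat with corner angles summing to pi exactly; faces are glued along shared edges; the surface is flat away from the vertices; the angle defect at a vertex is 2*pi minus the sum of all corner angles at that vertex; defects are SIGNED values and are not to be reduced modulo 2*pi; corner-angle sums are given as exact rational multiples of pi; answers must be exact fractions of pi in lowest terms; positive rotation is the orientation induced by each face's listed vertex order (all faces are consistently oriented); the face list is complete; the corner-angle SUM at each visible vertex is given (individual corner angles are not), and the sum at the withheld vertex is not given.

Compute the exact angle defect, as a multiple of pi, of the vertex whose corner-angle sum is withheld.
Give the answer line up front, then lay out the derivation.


Answer: defect(P1) = pi/12

V = 6, E = 12, F = 8; chi = V - E + F = 2
Gauss-Bonnet: total defect = 2*pi*chi = 4*pi; visible defects sum to (47/12)*pi


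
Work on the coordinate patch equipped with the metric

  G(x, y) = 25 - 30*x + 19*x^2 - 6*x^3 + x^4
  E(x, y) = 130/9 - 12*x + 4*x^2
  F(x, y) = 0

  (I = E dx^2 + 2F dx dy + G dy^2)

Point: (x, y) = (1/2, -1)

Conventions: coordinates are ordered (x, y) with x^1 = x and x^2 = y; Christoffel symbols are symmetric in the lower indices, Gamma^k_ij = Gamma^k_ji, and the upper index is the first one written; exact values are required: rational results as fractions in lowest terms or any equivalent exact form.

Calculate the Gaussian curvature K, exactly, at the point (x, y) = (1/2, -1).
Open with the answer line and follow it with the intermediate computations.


Answer: K = -1176/36125

E = 85/9, F = 0, G = 225/16, EG - F^2 = 2125/16 at the point
E_x = -8, E_y = 0, F_x = 0, F_y = 0, G_x = -15, G_y = 0
E_yy = 0, F_xy = 0, G_xx = 23
K follows from Brioschi's formula, (det M1 - det M2)/(EG - F^2)^2.
M1 = [[-E_yy/2 + F_xy - G_xx/2, E_x/2, F_x - E_y/2], [F_y - G_x/2, E, F], [G_y/2, F, G]] = [[-23/2, -4, 0], [15/2, 85/9, 0], [0, 0, 225/16]]; det M1 = -35375/32
M2 = [[0, E_y/2, G_x/2], [E_y/2, E, F], [G_x/2, F, G]] = [[0, 0, -15/2], [0, 85/9, 0], [-15/2, 0, 225/16]]; det M2 = -2125/4
det M1 - det M2 = -18375/32; K = -18375/32 / (2125/16)^2 = -1176/36125


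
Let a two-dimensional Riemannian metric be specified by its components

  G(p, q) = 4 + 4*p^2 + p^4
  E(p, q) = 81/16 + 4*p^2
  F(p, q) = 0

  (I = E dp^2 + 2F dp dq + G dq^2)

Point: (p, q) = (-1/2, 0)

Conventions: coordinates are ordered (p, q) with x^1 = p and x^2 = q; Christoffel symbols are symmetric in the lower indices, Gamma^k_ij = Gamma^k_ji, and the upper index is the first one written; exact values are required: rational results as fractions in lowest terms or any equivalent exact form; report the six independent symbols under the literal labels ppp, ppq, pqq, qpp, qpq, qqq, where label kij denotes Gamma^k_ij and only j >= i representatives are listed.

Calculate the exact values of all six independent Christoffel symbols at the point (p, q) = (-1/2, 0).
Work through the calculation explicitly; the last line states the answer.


E = 97/16, F = 0, G = 81/16 at the point
E_p = -4, E_q = 0, F_p = 0, F_q = 0, G_p = -9/2, G_q = 0
EG - F^2 = 7857/256;  g^inv = (256/7857) * [[81/16, 0], [0, 97/16]]
first-kind symbols [ij,l] = (1/2)(d_i g_jl + d_j g_il - d_l g_ij): [pp,p] = E_p/2 = -2, [pp,q] = F_p - E_q/2 = 0, [pq,p] = E_q/2 = 0, [pq,q] = G_p/2 = -9/4, [qq,p] = F_q - G_p/2 = 9/4, [qq,q] = G_q/2 = 0
Gamma^p_ij = (G*[ij,p] - F*[ij,q])/(EG - F^2), Gamma^q_ij = (E*[ij,q] - F*[ij,p])/(EG - F^2)

Answer: Gamma_ppp = -32/97, Gamma_ppq = 0, Gamma_pqq = 36/97, Gamma_qpp = 0, Gamma_qpq = -4/9, Gamma_qqq = 0


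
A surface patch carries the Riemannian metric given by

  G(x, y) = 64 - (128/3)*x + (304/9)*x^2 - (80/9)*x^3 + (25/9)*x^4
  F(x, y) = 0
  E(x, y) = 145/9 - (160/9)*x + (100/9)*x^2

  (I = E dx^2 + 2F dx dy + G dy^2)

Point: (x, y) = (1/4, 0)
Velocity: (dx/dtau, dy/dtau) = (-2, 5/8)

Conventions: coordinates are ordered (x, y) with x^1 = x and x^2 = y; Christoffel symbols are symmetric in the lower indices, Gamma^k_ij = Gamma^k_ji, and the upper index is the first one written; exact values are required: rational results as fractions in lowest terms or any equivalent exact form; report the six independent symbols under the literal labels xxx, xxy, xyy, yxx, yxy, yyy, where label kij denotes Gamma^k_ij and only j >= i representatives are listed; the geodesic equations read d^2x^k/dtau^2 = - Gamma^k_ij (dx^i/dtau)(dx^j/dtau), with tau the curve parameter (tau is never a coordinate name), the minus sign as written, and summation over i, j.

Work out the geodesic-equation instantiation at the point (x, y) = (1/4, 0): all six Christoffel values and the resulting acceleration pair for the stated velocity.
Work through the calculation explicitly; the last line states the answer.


E = 445/36, F = 0, G = 14161/256 at the point
E_x = -110/9, E_y = 0, F_x = 0, F_y = 0, G_x = -1309/48, G_y = 0
EG - F^2 = 6301645/9216;  g^inv = (9216/6301645) * [[14161/256, 0], [0, 445/36]]
first-kind symbols [ij,l] = (1/2)(d_i g_jl + d_j g_il - d_l g_ij): [xx,x] = E_x/2 = -55/9, [xx,y] = F_x - E_y/2 = 0, [xy,x] = E_y/2 = 0, [xy,y] = G_x/2 = -1309/96, [yy,x] = F_y - G_x/2 = 1309/96, [yy,y] = G_y/2 = 0
Gamma^x_ij = (G*[ij,x] - F*[ij,y])/(EG - F^2), Gamma^y_ij = (E*[ij,y] - F*[ij,x])/(EG - F^2)
Gamma_xxx = -44/89, Gamma_xxy = 0, Gamma_xyy = 3927/3560, Gamma_yxx = 0, Gamma_yxy = -88/357, Gamma_yyy = 0
d^2x/dtau^2 = -(Gamma_xxx*(-2)^2 + 2*Gamma_xxy*(-2)*(5/8) + Gamma_xyy*(5/8)^2) = 70477/45568
d^2y/dtau^2 = -(Gamma_yxx*(-2)^2 + 2*Gamma_yxy*(-2)*(5/8) + Gamma_yyy*(5/8)^2) = -220/357

Answer: Gamma_xxx = -44/89, Gamma_xxy = 0, Gamma_xyy = 3927/3560, Gamma_yxx = 0, Gamma_yxy = -88/357, Gamma_yyy = 0; accelerations (d^2x/dtau^2, d^2y/dtau^2) = (70477/45568, -220/357)


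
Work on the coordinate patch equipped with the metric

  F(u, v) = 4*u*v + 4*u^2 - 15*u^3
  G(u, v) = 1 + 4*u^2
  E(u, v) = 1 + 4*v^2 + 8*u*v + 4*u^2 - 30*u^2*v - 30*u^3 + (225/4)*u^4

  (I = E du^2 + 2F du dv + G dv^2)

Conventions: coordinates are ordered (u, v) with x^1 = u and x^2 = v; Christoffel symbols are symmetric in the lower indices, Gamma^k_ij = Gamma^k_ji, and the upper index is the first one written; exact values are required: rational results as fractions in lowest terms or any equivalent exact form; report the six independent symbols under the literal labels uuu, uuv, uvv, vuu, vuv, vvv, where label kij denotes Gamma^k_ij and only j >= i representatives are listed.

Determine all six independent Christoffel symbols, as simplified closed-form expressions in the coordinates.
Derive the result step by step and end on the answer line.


E = 1 + 4*v^2 + 8*u*v + 4*u^2 - 30*u^2*v - 30*u^3 + (225/4)*u^4; F = 4*u*v + 4*u^2 - 15*u^3; G = 1 + 4*u^2
Gamma^k_ij = (1/2) g^{kl} (d_i g_jl + d_j g_il - d_l g_ij), with g^inv = (1/(EG-F^2)) [[G, -F], [-F, E]]
first partials: E_u = 8*v + 8*u - 60*u*v - 90*u^2 + 225*u^3, E_v = 8*v + 8*u - 30*u^2, F_u = 4*v + 8*u - 45*u^2, F_v = 4*u, G_u = 8*u, G_v = 0
D = EG - F^2 = 1 + 4*v^2 + 8*u*v + 8*u^2 - 30*u^2*v - 30*u^3 + (225/4)*u^4
expanded: Gamma^u_uu = (G E_u - 2F F_u + F E_v)/(2D), Gamma^u_uv = (G E_v - F G_u)/(2D), Gamma^u_vv = (2G F_v - G G_u - F G_v)/(2D), Gamma^v_uu = (2E F_u - E E_v - F E_u)/(2D), Gamma^v_uv = (E G_u - F E_v)/(2D), Gamma^v_vv = (E G_v - 2F F_v + F G_u)/(2D); substitute and cancel common factors

Answer: Gamma_uuu = (450*u^3 - 180*u^2 - 120*u*v + 16*u + 16*v)/(225*u^4 - 120*u^3 - 120*u^2*v + 32*u^2 + 32*u*v + 16*v^2 + 4), Gamma_uuv = (-60*u^2 + 16*u + 16*v)/(225*u^4 - 120*u^3 - 120*u^2*v + 32*u^2 + 32*u*v + 16*v^2 + 4), Gamma_uvv = 0, Gamma_vuu = (-120*u^2 + 16*u)/(225*u^4 - 120*u^3 - 120*u^2*v + 32*u^2 + 32*u*v + 16*v^2 + 4), Gamma_vuv = 16*u/(225*u^4 - 120*u^3 - 120*u^2*v + 32*u^2 + 32*u*v + 16*v^2 + 4), Gamma_vvv = 0


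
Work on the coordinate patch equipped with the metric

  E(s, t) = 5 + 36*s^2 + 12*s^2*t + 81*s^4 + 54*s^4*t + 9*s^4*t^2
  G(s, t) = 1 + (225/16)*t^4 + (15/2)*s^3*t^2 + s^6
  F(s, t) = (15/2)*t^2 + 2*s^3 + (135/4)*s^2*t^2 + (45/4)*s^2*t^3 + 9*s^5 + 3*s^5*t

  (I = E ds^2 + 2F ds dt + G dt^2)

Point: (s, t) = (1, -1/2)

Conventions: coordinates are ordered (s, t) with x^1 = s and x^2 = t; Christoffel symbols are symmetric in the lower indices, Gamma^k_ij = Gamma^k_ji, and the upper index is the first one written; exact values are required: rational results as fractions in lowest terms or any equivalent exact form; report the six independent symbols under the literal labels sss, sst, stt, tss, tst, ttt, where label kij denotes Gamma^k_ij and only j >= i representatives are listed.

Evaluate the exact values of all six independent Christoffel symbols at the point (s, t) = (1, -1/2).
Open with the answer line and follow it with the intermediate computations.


Answer: Gamma_sss = 12160/8107, Gamma_sst = 2432/8107, Gamma_stt = -3040/8107, Gamma_tss = 2480/8107, Gamma_tst = 496/8107, Gamma_ttt = -620/8107

E = 365/4, F = 589/32, G = 1217/256 at the point
E_s = 285, E_t = 57, F_s = 921/16, F_t = -477/16, G_s = 93/8, G_t = -465/32
EG - F^2 = 24321/256;  g^inv = (256/24321) * [[1217/256, -589/32], [-589/32, 365/4]]
first-kind symbols [ij,l] = (1/2)(d_i g_jl + d_j g_il - d_l g_ij): [ss,s] = E_s/2 = 285/2, [ss,t] = F_s - E_t/2 = 465/16, [st,s] = E_t/2 = 57/2, [st,t] = G_s/2 = 93/16, [tt,s] = F_t - G_s/2 = -285/8, [tt,t] = G_t/2 = -465/64
Gamma^s_ij = (G*[ij,s] - F*[ij,t])/(EG - F^2), Gamma^t_ij = (E*[ij,t] - F*[ij,s])/(EG - F^2)


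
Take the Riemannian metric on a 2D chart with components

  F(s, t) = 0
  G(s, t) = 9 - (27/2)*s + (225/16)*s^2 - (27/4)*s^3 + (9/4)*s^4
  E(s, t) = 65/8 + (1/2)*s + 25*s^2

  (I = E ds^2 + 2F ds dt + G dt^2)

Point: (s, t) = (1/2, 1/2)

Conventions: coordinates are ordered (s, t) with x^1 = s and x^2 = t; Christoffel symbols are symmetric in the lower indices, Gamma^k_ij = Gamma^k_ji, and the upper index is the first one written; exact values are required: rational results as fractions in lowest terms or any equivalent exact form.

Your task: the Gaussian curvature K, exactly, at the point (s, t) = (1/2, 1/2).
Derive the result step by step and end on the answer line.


E = 117/8, F = 0, G = 81/16, EG - F^2 = 9477/128 at the point
E_s = 51/2, E_t = 0, F_s = 0, F_t = 0, G_s = -27/8, G_t = 0
E_tt = 0, F_st = 0, G_ss = 117/8
Evaluate Brioschi's two determinant matrices M1, M2 and divide by (EG - F^2)^2.
M1 = [[-E_tt/2 + F_st - G_ss/2, E_s/2, F_s - E_t/2], [F_t - G_s/2, E, F], [G_t/2, F, G]] = [[-117/16, 51/4, 0], [27/16, 117/8, 0], [0, 0, 81/16]]; det M1 = -1331883/2048
M2 = [[0, E_t/2, G_s/2], [E_t/2, E, F], [G_s/2, F, G]] = [[0, 0, -27/16], [0, 117/8, 0], [-27/16, 0, 81/16]]; det M2 = -85293/2048
det M1 - det M2 = -623295/1024; K = -623295/1024 / (9477/128)^2 = -1520/13689

Answer: K = -1520/13689


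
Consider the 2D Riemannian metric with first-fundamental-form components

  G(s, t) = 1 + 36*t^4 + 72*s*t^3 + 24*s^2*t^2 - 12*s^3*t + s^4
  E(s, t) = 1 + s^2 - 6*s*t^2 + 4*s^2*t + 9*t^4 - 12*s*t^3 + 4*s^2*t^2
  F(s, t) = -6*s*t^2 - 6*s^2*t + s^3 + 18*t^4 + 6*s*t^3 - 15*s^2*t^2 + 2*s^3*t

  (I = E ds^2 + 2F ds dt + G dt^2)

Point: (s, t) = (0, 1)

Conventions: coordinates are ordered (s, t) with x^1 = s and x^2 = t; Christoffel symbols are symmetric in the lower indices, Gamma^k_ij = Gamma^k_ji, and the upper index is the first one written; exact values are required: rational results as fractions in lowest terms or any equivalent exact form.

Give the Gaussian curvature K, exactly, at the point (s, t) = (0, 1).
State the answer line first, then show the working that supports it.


Answer: K = -18/529

E = 10, F = 18, G = 37, EG - F^2 = 46 at the point
E_s = -18, E_t = 36, F_s = 0, F_t = 72, G_s = 72, G_t = 144
E_tt = 108, F_st = 6, G_ss = 48
K follows from Brioschi's formula, (det M1 - det M2)/(EG - F^2)^2.
M1 = [[-E_tt/2 + F_st - G_ss/2, E_s/2, F_s - E_t/2], [F_t - G_s/2, E, F], [G_t/2, F, G]] = [[-72, -9, -18], [36, 10, 18], [72, 18, 37]]; det M1 = -1692
M2 = [[0, E_t/2, G_s/2], [E_t/2, E, F], [G_s/2, F, G]] = [[0, 18, 36], [18, 10, 18], [36, 18, 37]]; det M2 = -1620
det M1 - det M2 = -72; K = -72 / (46)^2 = -18/529


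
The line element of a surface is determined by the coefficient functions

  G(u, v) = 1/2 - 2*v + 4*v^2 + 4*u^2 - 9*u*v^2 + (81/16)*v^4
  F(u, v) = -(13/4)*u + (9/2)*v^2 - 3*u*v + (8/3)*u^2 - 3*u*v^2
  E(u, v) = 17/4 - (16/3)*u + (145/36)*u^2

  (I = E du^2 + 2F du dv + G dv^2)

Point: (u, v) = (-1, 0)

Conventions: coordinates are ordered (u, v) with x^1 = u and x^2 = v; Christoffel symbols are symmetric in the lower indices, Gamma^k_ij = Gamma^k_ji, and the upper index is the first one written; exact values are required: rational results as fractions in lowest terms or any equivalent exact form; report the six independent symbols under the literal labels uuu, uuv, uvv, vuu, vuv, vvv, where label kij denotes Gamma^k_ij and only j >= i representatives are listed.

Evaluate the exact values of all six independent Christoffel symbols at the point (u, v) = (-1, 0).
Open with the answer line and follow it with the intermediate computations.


Answer: Gamma_uuu = 2975/3779, Gamma_uuv = 3408/3779, Gamma_uvv = 5388/3779, Gamma_vuu = -33359/11337, Gamma_vuv = -7840/3779, Gamma_vvv = -7924/3779

E = 245/18, F = 71/12, G = 9/2 at the point
E_u = -241/18, E_v = 0, F_u = -103/12, F_v = 3, G_u = -8, G_v = -2
EG - F^2 = 3779/144;  g^inv = (144/3779) * [[9/2, -71/12], [-71/12, 245/18]]
first-kind symbols [ij,l] = (1/2)(d_i g_jl + d_j g_il - d_l g_ij): [uu,u] = E_u/2 = -241/36, [uu,v] = F_u - E_v/2 = -103/12, [uv,u] = E_v/2 = 0, [uv,v] = G_u/2 = -4, [vv,u] = F_v - G_u/2 = 7, [vv,v] = G_v/2 = -1
Gamma^u_ij = (G*[ij,u] - F*[ij,v])/(EG - F^2), Gamma^v_ij = (E*[ij,v] - F*[ij,u])/(EG - F^2)


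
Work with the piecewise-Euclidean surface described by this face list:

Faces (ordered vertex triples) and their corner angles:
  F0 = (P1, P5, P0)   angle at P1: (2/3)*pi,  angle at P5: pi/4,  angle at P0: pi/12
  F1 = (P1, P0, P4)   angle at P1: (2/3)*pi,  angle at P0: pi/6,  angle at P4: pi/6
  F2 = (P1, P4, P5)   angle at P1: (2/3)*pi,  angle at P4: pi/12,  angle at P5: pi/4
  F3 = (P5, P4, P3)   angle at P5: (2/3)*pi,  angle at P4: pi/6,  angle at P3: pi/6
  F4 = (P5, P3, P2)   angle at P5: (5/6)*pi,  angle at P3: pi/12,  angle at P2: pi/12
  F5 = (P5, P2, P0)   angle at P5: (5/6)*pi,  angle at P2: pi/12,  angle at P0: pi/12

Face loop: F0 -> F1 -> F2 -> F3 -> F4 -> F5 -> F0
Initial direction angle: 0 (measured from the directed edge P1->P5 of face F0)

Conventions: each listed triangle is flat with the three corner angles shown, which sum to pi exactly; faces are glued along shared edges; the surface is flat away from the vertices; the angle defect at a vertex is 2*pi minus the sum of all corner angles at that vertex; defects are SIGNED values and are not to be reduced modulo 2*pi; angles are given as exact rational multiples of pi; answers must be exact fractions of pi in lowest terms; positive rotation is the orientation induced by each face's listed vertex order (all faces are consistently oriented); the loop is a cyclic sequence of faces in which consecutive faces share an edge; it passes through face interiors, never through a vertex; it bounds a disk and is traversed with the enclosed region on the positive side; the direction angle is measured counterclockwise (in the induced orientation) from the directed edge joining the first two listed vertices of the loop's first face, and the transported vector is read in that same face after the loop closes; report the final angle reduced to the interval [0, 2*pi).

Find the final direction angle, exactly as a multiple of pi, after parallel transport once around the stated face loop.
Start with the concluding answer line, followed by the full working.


Answer: final direction angle = (7/6)*pi

enclosed vertex P1: corner angles sum to 2*pi, defect = 2*pi - 2*pi = 0
enclosed vertex P5: corner angles sum to (17/6)*pi, defect = 2*pi - (17/6)*pi = (-5/6)*pi
adding the enclosed defects to the starting angle (mod 2*pi, induced orientation) gives the holonomy
final angle = 0 - (5/6)*pi = (7/6)*pi (mod 2*pi)


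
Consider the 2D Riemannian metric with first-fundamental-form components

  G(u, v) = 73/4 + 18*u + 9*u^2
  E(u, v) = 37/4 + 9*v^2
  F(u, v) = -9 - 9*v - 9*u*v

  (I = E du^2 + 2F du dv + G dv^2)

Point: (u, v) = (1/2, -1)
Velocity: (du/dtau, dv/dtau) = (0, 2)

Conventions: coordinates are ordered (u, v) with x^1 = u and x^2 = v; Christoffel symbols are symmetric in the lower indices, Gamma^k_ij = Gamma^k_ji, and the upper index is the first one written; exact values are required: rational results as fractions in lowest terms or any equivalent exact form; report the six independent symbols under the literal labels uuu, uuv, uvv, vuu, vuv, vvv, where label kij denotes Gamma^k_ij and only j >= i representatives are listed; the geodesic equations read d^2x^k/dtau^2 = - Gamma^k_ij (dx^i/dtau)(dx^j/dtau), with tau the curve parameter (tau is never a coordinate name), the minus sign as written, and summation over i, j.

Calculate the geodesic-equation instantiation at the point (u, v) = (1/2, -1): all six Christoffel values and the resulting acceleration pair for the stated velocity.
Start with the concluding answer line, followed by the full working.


Answer: Gamma_uuu = -648/4145, Gamma_uuv = -522/829, Gamma_uvv = -6372/4145, Gamma_vuu = 2628/4145, Gamma_vuv = 459/829, Gamma_vvv = 972/4145; accelerations (d^2u/dtau^2, d^2v/dtau^2) = (25488/4145, -3888/4145)

E = 73/4, F = 9/2, G = 59/2 at the point
E_u = 0, E_v = -18, F_u = 9, F_v = -27/2, G_u = 27, G_v = 0
EG - F^2 = 4145/8;  g^inv = (8/4145) * [[59/2, -9/2], [-9/2, 73/4]]
first-kind symbols [ij,l] = (1/2)(d_i g_jl + d_j g_il - d_l g_ij): [uu,u] = E_u/2 = 0, [uu,v] = F_u - E_v/2 = 18, [uv,u] = E_v/2 = -9, [uv,v] = G_u/2 = 27/2, [vv,u] = F_v - G_u/2 = -27, [vv,v] = G_v/2 = 0
Gamma^u_ij = (G*[ij,u] - F*[ij,v])/(EG - F^2), Gamma^v_ij = (E*[ij,v] - F*[ij,u])/(EG - F^2)
Gamma_uuu = -648/4145, Gamma_uuv = -522/829, Gamma_uvv = -6372/4145, Gamma_vuu = 2628/4145, Gamma_vuv = 459/829, Gamma_vvv = 972/4145
d^2u/dtau^2 = -(Gamma_uuu*(0)^2 + 2*Gamma_uuv*(0)*(2) + Gamma_uvv*(2)^2) = 25488/4145
d^2v/dtau^2 = -(Gamma_vuu*(0)^2 + 2*Gamma_vuv*(0)*(2) + Gamma_vvv*(2)^2) = -3888/4145


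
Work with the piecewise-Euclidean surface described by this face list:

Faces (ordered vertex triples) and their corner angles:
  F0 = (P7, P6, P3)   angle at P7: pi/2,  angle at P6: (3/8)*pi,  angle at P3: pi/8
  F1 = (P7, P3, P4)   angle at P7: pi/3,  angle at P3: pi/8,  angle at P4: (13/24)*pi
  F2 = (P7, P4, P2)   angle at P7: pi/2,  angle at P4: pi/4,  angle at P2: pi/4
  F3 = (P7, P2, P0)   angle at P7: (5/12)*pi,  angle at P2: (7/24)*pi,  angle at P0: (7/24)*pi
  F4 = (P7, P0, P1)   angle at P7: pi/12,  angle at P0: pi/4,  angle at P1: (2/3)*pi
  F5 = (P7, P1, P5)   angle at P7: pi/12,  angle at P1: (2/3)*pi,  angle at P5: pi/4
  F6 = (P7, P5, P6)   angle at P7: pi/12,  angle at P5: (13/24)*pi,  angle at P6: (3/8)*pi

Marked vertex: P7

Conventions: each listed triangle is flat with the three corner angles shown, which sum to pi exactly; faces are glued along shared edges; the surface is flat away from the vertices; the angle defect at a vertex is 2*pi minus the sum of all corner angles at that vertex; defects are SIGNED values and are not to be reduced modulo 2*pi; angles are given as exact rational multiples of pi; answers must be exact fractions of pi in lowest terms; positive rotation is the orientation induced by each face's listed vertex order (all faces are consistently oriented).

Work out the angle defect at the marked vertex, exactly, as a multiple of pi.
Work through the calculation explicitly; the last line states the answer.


Sum of corner angles at P7: 2*pi
defect = 2*pi - 2*pi

Answer: defect(P7) = 0


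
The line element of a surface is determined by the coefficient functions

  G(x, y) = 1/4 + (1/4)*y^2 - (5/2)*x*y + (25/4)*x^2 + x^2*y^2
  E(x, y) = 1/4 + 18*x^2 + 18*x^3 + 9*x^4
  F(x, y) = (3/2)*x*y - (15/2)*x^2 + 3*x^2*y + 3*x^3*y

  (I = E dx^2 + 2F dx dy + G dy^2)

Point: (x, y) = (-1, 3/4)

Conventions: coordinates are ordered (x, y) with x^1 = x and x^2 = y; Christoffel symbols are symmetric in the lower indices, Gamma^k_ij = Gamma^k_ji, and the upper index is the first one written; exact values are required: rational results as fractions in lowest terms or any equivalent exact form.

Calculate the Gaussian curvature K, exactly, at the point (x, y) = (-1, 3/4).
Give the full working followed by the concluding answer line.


E = 37/4, F = -69/8, G = 581/64, EG - F^2 = 2453/256 at the point
E_x = -18, E_y = 0, F_x = 147/8, F_y = -3/2, G_x = -31/2, G_y = 35/8
E_yy = 0, F_xy = 9/2, G_xx = 109/8
Compute both Brioschi determinants and normalise by (EG - F^2)^2.
M1 = [[-E_yy/2 + F_xy - G_xx/2, E_x/2, F_x - E_y/2], [F_y - G_x/2, E, F], [G_y/2, F, G]] = [[-37/16, -9, 147/8], [25/4, 37/4, -69/8], [35/16, -69/8, 581/64]]; det M1 = -2883761/4096
M2 = [[0, E_y/2, G_x/2], [E_y/2, E, F], [G_x/2, F, G]] = [[0, 0, -31/4], [0, 37/4, -69/8], [-31/4, -69/8, 581/64]]; det M2 = -35557/64
det M1 - det M2 = -608113/4096; K = -608113/4096 / (2453/256)^2 = -884528/547019

Answer: K = -884528/547019


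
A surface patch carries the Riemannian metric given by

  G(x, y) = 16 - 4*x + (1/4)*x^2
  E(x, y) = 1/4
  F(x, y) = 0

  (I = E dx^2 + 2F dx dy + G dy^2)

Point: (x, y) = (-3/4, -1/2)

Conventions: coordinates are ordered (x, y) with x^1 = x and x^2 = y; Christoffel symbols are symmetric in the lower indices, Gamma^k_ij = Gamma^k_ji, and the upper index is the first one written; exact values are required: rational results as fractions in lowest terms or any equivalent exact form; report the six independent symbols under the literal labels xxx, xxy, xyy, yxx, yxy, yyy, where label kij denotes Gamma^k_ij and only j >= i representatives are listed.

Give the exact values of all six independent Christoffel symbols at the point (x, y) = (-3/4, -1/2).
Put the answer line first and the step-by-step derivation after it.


Answer: Gamma_xxx = 0, Gamma_xxy = 0, Gamma_xyy = 35/4, Gamma_yxx = 0, Gamma_yxy = -4/35, Gamma_yyy = 0

E = 1/4, F = 0, G = 1225/64 at the point
E_x = 0, E_y = 0, F_x = 0, F_y = 0, G_x = -35/8, G_y = 0
EG - F^2 = 1225/256;  g^inv = (256/1225) * [[1225/64, 0], [0, 1/4]]
first-kind symbols [ij,l] = (1/2)(d_i g_jl + d_j g_il - d_l g_ij): [xx,x] = E_x/2 = 0, [xx,y] = F_x - E_y/2 = 0, [xy,x] = E_y/2 = 0, [xy,y] = G_x/2 = -35/16, [yy,x] = F_y - G_x/2 = 35/16, [yy,y] = G_y/2 = 0
Gamma^x_ij = (G*[ij,x] - F*[ij,y])/(EG - F^2), Gamma^y_ij = (E*[ij,y] - F*[ij,x])/(EG - F^2)


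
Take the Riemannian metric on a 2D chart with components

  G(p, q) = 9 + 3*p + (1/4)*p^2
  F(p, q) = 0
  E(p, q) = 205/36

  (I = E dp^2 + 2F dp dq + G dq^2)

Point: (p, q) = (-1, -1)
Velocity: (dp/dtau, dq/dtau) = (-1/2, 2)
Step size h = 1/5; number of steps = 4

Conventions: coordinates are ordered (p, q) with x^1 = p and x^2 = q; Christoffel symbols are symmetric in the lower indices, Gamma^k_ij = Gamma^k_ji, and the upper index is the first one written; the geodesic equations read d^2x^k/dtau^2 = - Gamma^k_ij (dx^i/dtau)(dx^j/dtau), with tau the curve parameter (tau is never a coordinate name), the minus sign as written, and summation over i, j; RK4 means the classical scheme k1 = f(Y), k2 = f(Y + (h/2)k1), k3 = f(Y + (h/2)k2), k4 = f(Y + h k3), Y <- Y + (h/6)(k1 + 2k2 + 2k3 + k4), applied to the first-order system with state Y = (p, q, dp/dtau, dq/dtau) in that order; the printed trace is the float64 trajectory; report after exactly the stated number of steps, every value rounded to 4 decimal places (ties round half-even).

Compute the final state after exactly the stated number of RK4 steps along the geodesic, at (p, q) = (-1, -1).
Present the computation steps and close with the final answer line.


f(Y) = (dp/dtau, dq/dtau, -Gamma^p_ij Y'^i Y'^j, -Gamma^q_ij Y'^i Y'^j) with the Gammas evaluated at the stage position; h = 0.200000; intermediate values shown to 6 dp
step 0: p = -1.0000, q = -1.0000, dp/dtau = -0.5000, dq/dtau = 2.0000
step 1:
  k1: at (p, q) = (-1.000000, -1.000000), (dp/dtau, dq/dtau) = (-0.500000, 2.000000); Gamma_ppp = 0.000000, Gamma_ppq = 0.000000, Gamma_pqq = -0.219512, Gamma_qpp = 0.000000, Gamma_qpq = 0.200000, Gamma_qqq = 0.000000; k1 = (-0.500000, 2.000000, 0.878049, 0.400000)
  k2: at (p, q) = (-1.050000, -0.800000), (dp/dtau, dq/dtau) = (-0.412195, 2.040000); Gamma_ppp = 0.000000, Gamma_ppq = 0.000000, Gamma_pqq = -0.217317, Gamma_qpp = 0.000000, Gamma_qpq = 0.202020, Gamma_qqq = 0.000000; k2 = (-0.412195, 2.040000, 0.904387, 0.339749)
  k3: at (p, q) = (-1.041220, -0.796000), (dp/dtau, dq/dtau) = (-0.409561, 2.033975); Gamma_ppp = 0.000000, Gamma_ppq = 0.000000, Gamma_pqq = -0.217703, Gamma_qpp = 0.000000, Gamma_qpq = 0.201662, Gamma_qqq = 0.000000; k3 = (-0.409561, 2.033975, 0.900647, 0.335985)
  k4: at (p, q) = (-1.081912, -0.593205), (dp/dtau, dq/dtau) = (-0.319871, 2.067197); Gamma_ppp = 0.000000, Gamma_ppq = 0.000000, Gamma_pqq = -0.215916, Gamma_qpp = 0.000000, Gamma_qpq = 0.203331, Gamma_qqq = 0.000000; k4 = (-0.319871, 2.067197, 0.922675, 0.268899)
  Y <- Y + (h/6)(k1 + 2k2 + 2k3 + k4): p = -1.0821, q = -0.5928, dp/dtau = -0.3196, dq/dtau = 2.0673
step 2:
  k1: at (p, q) = (-1.082113, -0.592828), (dp/dtau, dq/dtau) = (-0.319640, 2.067346); Gamma_ppp = 0.000000, Gamma_ppq = 0.000000, Gamma_pqq = -0.215907, Gamma_qpp = 0.000000, Gamma_qpq = 0.203339, Gamma_qqq = 0.000000; k1 = (-0.319640, 2.067346, 0.922770, 0.268736)
  k2: at (p, q) = (-1.114077, -0.386094), (dp/dtau, dq/dtau) = (-0.227363, 2.094219); Gamma_ppp = 0.000000, Gamma_ppq = 0.000000, Gamma_pqq = -0.214504, Gamma_qpp = 0.000000, Gamma_qpq = 0.204670, Gamma_qqq = 0.000000; k2 = (-0.227363, 2.094219, 0.940762, 0.194906)
  k3: at (p, q) = (-1.104849, -0.383407), (dp/dtau, dq/dtau) = (-0.225564, 2.086836); Gamma_ppp = 0.000000, Gamma_ppq = 0.000000, Gamma_pqq = -0.214909, Gamma_qpp = 0.000000, Gamma_qpq = 0.204284, Gamma_qqq = 0.000000; k3 = (-0.225564, 2.086836, 0.935904, 0.192319)
  k4: at (p, q) = (-1.127226, -0.175461), (dp/dtau, dq/dtau) = (-0.132459, 2.105809); Gamma_ppp = 0.000000, Gamma_ppq = 0.000000, Gamma_pqq = -0.213927, Gamma_qpp = 0.000000, Gamma_qpq = 0.205222, Gamma_qqq = 0.000000; k4 = (-0.132459, 2.105809, 0.948644, 0.114487)
  Y <- Y + (h/6)(k1 + 2k2 + 2k3 + k4): p = -1.1274, q = -0.1750, dp/dtau = -0.1321, dq/dtau = 2.1059
step 3:
  k1: at (p, q) = (-1.127378, -0.174986), (dp/dtau, dq/dtau) = (-0.132149, 2.105935); Gamma_ppp = 0.000000, Gamma_ppq = 0.000000, Gamma_pqq = -0.213920, Gamma_qpp = 0.000000, Gamma_qpq = 0.205228, Gamma_qqq = 0.000000; k1 = (-0.132149, 2.105935, 0.948727, 0.114229)
  k2: at (p, q) = (-1.140593, 0.035607), (dp/dtau, dq/dtau) = (-0.037276, 2.117358); Gamma_ppp = 0.000000, Gamma_ppq = 0.000000, Gamma_pqq = -0.213340, Gamma_qpp = 0.000000, Gamma_qpq = 0.205786, Gamma_qqq = 0.000000; k2 = (-0.037276, 2.117358, 0.956446, 0.032484)
  k3: at (p, q) = (-1.131106, 0.036749), (dp/dtau, dq/dtau) = (-0.036504, 2.109183); Gamma_ppp = 0.000000, Gamma_ppq = 0.000000, Gamma_pqq = -0.213756, Gamma_qpp = 0.000000, Gamma_qpq = 0.205385, Gamma_qqq = 0.000000; k3 = (-0.036504, 2.109183, 0.950928, 0.031627)
  k4: at (p, q) = (-1.134679, 0.246850), (dp/dtau, dq/dtau) = (0.058037, 2.112260); Gamma_ppp = 0.000000, Gamma_ppq = 0.000000, Gamma_pqq = -0.213599, Gamma_qpp = 0.000000, Gamma_qpq = 0.205536, Gamma_qqq = 0.000000; k4 = (0.058037, 2.112260, 0.953004, -0.050393)
  Y <- Y + (h/6)(k1 + 2k2 + 2k3 + k4): p = -1.1348, q = 0.2474, dp/dtau = 0.0584, dq/dtau = 2.1123
step 4:
  k1: at (p, q) = (-1.134767, 0.247390), (dp/dtau, dq/dtau) = (0.058400, 2.112337); Gamma_ppp = 0.000000, Gamma_ppq = 0.000000, Gamma_pqq = -0.213596, Gamma_qpp = 0.000000, Gamma_qpq = 0.205540, Gamma_qqq = 0.000000; k1 = (0.058400, 2.112337, 0.953056, -0.050711)
  k2: at (p, q) = (-1.128927, 0.458623), (dp/dtau, dq/dtau) = (0.153706, 2.107265); Gamma_ppp = 0.000000, Gamma_ppq = 0.000000, Gamma_pqq = -0.213852, Gamma_qpp = 0.000000, Gamma_qpq = 0.205294, Gamma_qqq = 0.000000; k2 = (0.153706, 2.107265, 0.949624, -0.132989)
  k3: at (p, q) = (-1.119396, 0.458116), (dp/dtau, dq/dtau) = (0.153363, 2.099038); Gamma_ppp = 0.000000, Gamma_ppq = 0.000000, Gamma_pqq = -0.214270, Gamma_qpp = 0.000000, Gamma_qpq = 0.204893, Gamma_qqq = 0.000000; k3 = (0.153363, 2.099038, 0.944067, -0.131916)
  k4: at (p, q) = (-1.104094, 0.667197), (dp/dtau, dq/dtau) = (0.247214, 2.085953); Gamma_ppp = 0.000000, Gamma_ppq = 0.000000, Gamma_pqq = -0.214942, Gamma_qpp = 0.000000, Gamma_qpq = 0.204252, Gamma_qqq = 0.000000; k4 = (0.247214, 2.085953, 0.935257, -0.210656)
  Y <- Y + (h/6)(k1 + 2k2 + 2k3 + k4): p = -1.1041, q = 0.6678, dp/dtau = 0.2476, dq/dtau = 2.0860

Answer: p = -1.1041, q = 0.6678, dp/dtau = 0.2476, dq/dtau = 2.0860


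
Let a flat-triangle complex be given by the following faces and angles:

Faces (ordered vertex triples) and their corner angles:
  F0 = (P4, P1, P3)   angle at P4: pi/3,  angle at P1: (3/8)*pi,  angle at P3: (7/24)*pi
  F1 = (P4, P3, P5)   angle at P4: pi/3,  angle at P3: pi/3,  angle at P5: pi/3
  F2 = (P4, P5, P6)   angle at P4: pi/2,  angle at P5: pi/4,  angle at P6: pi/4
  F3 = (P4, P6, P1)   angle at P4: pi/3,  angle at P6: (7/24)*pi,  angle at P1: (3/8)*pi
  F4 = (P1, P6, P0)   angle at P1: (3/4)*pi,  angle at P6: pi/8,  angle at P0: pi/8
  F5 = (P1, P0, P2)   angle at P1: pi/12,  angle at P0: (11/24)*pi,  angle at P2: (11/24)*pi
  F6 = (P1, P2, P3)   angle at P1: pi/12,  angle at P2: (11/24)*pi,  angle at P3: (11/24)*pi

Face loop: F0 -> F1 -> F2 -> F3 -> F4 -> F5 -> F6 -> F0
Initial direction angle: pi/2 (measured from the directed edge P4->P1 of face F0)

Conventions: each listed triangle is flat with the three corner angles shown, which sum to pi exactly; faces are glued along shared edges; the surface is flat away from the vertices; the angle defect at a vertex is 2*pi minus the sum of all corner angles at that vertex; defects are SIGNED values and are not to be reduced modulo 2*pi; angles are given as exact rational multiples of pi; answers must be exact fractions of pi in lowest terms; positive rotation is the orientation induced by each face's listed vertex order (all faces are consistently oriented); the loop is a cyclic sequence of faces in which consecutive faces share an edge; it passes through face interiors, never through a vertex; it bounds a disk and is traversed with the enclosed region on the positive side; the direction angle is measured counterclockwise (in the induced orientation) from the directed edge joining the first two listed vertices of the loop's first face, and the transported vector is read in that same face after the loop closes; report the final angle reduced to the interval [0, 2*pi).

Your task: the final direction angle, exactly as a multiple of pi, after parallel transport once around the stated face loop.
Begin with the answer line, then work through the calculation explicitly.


Answer: final direction angle = (4/3)*pi

enclosed vertex P1: corner angles sum to (5/3)*pi, defect = 2*pi - (5/3)*pi = pi/3
enclosed vertex P4: corner angles sum to (3/2)*pi, defect = 2*pi - (3/2)*pi = pi/2
the final direction is the initial angle plus the enclosed defects, taken mod 2*pi in the induced orientation
final angle = pi/2 + (5/6)*pi = (4/3)*pi (mod 2*pi)


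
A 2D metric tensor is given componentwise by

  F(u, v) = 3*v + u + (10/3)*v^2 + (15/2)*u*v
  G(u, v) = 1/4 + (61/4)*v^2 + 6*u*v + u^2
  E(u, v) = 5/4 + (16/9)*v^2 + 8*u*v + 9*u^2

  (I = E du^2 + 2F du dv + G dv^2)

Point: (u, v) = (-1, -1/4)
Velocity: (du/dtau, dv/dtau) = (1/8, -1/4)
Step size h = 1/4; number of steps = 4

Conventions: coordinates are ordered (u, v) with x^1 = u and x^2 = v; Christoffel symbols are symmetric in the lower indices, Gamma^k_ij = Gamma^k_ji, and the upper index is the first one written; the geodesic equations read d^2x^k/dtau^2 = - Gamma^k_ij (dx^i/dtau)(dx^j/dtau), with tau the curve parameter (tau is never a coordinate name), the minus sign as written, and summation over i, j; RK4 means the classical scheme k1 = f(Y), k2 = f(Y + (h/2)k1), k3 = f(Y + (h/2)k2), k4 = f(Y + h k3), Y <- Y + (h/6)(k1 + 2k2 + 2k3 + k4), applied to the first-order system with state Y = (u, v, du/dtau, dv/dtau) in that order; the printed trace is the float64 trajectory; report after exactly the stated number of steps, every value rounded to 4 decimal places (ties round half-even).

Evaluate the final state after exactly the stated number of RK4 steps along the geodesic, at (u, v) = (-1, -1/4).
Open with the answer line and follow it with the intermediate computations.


Answer: u = -0.8709, v = -0.4730, du/dtau = 0.1323, dv/dtau = -0.2016

f(Y) = (du/dtau, dv/dtau, -Gamma^u_ij Y'^i Y'^j, -Gamma^v_ij Y'^i Y'^j) with the Gammas evaluated at the stage position; h = 0.250000; intermediate values shown to 6 dp
step 0: u = -1.0000, v = -0.2500, du/dtau = 0.1250, dv/dtau = -0.2500
step 1:
  k1: at (u, v) = (-1.000000, -0.250000), (du/dtau, dv/dtau) = (0.125000, -0.250000); Gamma_uuu = -0.837013, Gamma_uuv = -0.347651, Gamma_uvv = -0.308443, Gamma_vuu = 1.039244, Gamma_vuv = -0.441280, Gamma_vvv = -1.811898; k1 = (0.125000, -0.250000, 0.010628, 0.069425)
  k2: at (u, v) = (-0.984375, -0.281250), (du/dtau, dv/dtau) = (0.126328, -0.241322); Gamma_uuu = -0.848239, Gamma_uuv = -0.343204, Gamma_uvv = -0.287252, Gamma_vuu = 0.920705, Gamma_vuv = -0.404367, Gamma_vvv = -1.736267; k2 = (0.126328, -0.241322, 0.009340, 0.061765)
  k3: at (u, v) = (-0.984209, -0.280165), (du/dtau, dv/dtau) = (0.126167, -0.242279); Gamma_uuu = -0.848283, Gamma_uuv = -0.343529, Gamma_uvv = -0.287995, Gamma_vuu = 0.924307, Gamma_vuv = -0.405694, Gamma_vvv = -1.739433; k3 = (0.126167, -0.242279, 0.009406, 0.062588)
  k4: at (u, v) = (-0.968458, -0.310570), (du/dtau, dv/dtau) = (0.127352, -0.234353); Gamma_uuu = -0.857150, Gamma_uuv = -0.340098, Gamma_uvv = -0.269144, Gamma_vuu = 0.823821, Gamma_vuv = -0.374119, Gamma_vvv = -1.671191; k4 = (0.127352, -0.234353, 0.008383, 0.056092)
  Y <- Y + (h/6)(k1 + 2k2 + 2k3 + k4): u = -0.9684, v = -0.3105, du/dtau = 0.1274, dv/dtau = -0.2344
step 2:
  k1: at (u, v) = (-0.968444, -0.310481), (du/dtau, dv/dtau) = (0.127354, -0.234407); Gamma_uuu = -0.857160, Gamma_uuv = -0.340123, Gamma_uvv = -0.269199, Gamma_vuu = 0.824071, Gamma_vuv = -0.374215, Gamma_vvv = -1.671432; k1 = (0.127354, -0.234407, 0.008387, 0.056131)
  k2: at (u, v) = (-0.952525, -0.339782), (du/dtau, dv/dtau) = (0.128403, -0.227391); Gamma_uuu = -0.864277, Gamma_uuv = -0.337607, Gamma_uvv = -0.252564, Gamma_vuu = 0.739134, Gamma_vuv = -0.347369, Gamma_vvv = -1.610545; k2 = (0.128403, -0.227391, 0.007594, 0.050805)
  k3: at (u, v) = (-0.952394, -0.338905), (du/dtau, dv/dtau) = (0.128304, -0.228057); Gamma_uuu = -0.864419, Gamma_uuv = -0.337830, Gamma_uvv = -0.253061, Gamma_vuu = 0.741276, Gamma_vuv = -0.348213, Gamma_vvv = -1.612776; k3 = (0.128304, -0.228057, 0.007621, 0.051300)
  k4: at (u, v) = (-0.936368, -0.367496), (du/dtau, dv/dtau) = (0.129260, -0.221582); Gamma_uuu = -0.870257, Gamma_uuv = -0.335959, Gamma_uvv = -0.238076, Gamma_vuu = 0.667683, Gamma_vuv = -0.324801, Gamma_vvv = -1.557263; k4 = (0.129260, -0.221582, 0.006985, 0.046698)
  Y <- Y + (h/6)(k1 + 2k2 + 2k3 + k4): u = -0.9364, v = -0.3674, du/dtau = 0.1293, dv/dtau = -0.2216
step 3:
  k1: at (u, v) = (-0.936360, -0.367435), (du/dtau, dv/dtau) = (0.129263, -0.221614); Gamma_uuu = -0.870269, Gamma_uuv = -0.335974, Gamma_uvv = -0.238108, Gamma_vuu = 0.667811, Gamma_vuv = -0.324853, Gamma_vvv = -1.557407; k1 = (0.129263, -0.221614, 0.006986, 0.046719)
  k2: at (u, v) = (-0.920202, -0.395137), (du/dtau, dv/dtau) = (0.130136, -0.215774); Gamma_uuu = -0.875168, Gamma_uuv = -0.334696, Gamma_uvv = -0.224686, Gamma_vuu = 0.604138, Gamma_vuv = -0.304524, Gamma_vvv = -1.507196; k2 = (0.130136, -0.215774, 0.006486, 0.042839)
  k3: at (u, v) = (-0.920093, -0.394407), (du/dtau, dv/dtau) = (0.130073, -0.216259); Gamma_uuu = -0.875342, Gamma_uuv = -0.334861, Gamma_uvv = -0.225033, Gamma_vuu = 0.605484, Gamma_vuv = -0.305095, Gamma_vvv = -1.508840; k3 = (0.130073, -0.216259, 0.006495, 0.043157)
  k4: at (u, v) = (-0.903841, -0.421500), (du/dtau, dv/dtau) = (0.130887, -0.210825); Gamma_uuu = -0.879526, Gamma_uuv = -0.334022, Gamma_uvv = -0.212821, Gamma_vuu = 0.549355, Gamma_vuv = -0.287098, Gamma_vvv = -1.462655; k4 = (0.130887, -0.210825, 0.006093, 0.039755)
  Y <- Y + (h/6)(k1 + 2k2 + 2k3 + k4): u = -0.9038, v = -0.4215, du/dtau = 0.1309, dv/dtau = -0.2108
step 4:
  k1: at (u, v) = (-0.903836, -0.421456), (du/dtau, dv/dtau) = (0.130889, -0.210845); Gamma_uuu = -0.879537, Gamma_uuv = -0.334031, Gamma_uvv = -0.212841, Gamma_vuu = 0.549426, Gamma_vuv = -0.287129, Gamma_vvv = -1.462747; k1 = (0.130889, -0.210845, 0.006093, 0.039766)
  k2: at (u, v) = (-0.887475, -0.447812), (du/dtau, dv/dtau) = (0.131651, -0.205874); Gamma_uuu = -0.883211, Gamma_uuv = -0.333602, Gamma_uvv = -0.201777, Gamma_vuu = 0.499976, Gamma_vuv = -0.271252, Gamma_vvv = -1.420518; k2 = (0.131651, -0.205874, 0.005776, 0.036838)
  k3: at (u, v) = (-0.887380, -0.447190), (du/dtau, dv/dtau) = (0.131611, -0.206240); Gamma_uuu = -0.883392, Gamma_uuv = -0.333732, Gamma_uvv = -0.202028, Gamma_vuu = 0.500856, Gamma_vuv = -0.271657, Gamma_vvv = -1.421773; k3 = (0.131611, -0.206240, 0.005778, 0.037052)
  k4: at (u, v) = (-0.870933, -0.473016), (du/dtau, dv/dtau) = (0.132334, -0.201582); Gamma_uuu = -0.886667, Gamma_uuv = -0.333619, Gamma_uvv = -0.191882, Gamma_vuu = 0.456652, Gamma_vuv = -0.257435, Gamma_vvv = -1.382640; k4 = (0.132334, -0.201582, 0.005525, 0.034452)
  Y <- Y + (h/6)(k1 + 2k2 + 2k3 + k4): u = -0.8709, v = -0.4730, du/dtau = 0.1323, dv/dtau = -0.2016
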